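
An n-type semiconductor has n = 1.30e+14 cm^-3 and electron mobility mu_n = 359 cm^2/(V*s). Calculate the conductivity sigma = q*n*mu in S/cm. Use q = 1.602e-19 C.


Step 1: sigma = q * n * mu
Step 2: sigma = 1.602e-19 * 1.30e+14 * 359
Step 3: sigma = 7.477e-03 S/cm

7.477e-03


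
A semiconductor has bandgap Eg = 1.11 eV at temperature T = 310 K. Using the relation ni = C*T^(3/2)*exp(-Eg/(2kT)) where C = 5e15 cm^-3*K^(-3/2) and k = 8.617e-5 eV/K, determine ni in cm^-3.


Step 1: Compute kT = 8.617e-5 * 310 = 0.0267127 eV
Step 2: Exponent = -Eg/(2kT) = -1.11/(2*0.0267127) = -20.77663
Step 3: T^(3/2) = 310^1.5 = 5458.11
Step 4: ni = 5e15 * 5458.11 * exp(-20.77663) = 2.59e+10 cm^-3

2.59e+10


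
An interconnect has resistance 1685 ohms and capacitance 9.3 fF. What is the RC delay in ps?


Step 1: tau = R * C
Step 2: tau = 1685 * 9.3 fF = 1685 * 9.3e-15 F
Step 3: tau = 1.56705e-11 s = 15.6705 ps

15.6705


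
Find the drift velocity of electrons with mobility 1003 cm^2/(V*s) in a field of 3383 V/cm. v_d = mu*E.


Step 1: v_d = mu * E
Step 2: v_d = 1003 * 3383 = 3393149
Step 3: v_d = 3.39e+06 cm/s

3.39e+06


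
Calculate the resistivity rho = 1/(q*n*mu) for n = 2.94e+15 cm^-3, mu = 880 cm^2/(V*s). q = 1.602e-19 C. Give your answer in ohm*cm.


Step 1: sigma = q * n * mu = 1.602e-19 * 2.94e+15 * 880 = 4.14469e-01 S/cm
Step 2: rho = 1 / sigma = 1 / 4.14469e-01 = 2.413 ohm*cm

2.413


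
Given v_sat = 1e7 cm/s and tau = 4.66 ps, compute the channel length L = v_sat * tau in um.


Step 1: tau in seconds = 4.66 ps * 1e-12 = 4.6600e-12 s
Step 2: L = v_sat * tau = 1e7 * 4.6600e-12 = 4.6600e-05 cm
Step 3: L in um = 4.6600e-05 * 1e4 = 0.466 um

0.466


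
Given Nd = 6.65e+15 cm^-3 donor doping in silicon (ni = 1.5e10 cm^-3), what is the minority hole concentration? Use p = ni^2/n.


Step 1: Since Nd >> ni, n ≈ Nd = 6.65e+15 cm^-3
Step 2: p = ni^2 / n = (1.5e10)^2 / 6.65e+15
Step 3: p = 2.25e20 / 6.65e+15 = 3.38e+04 cm^-3

3.38e+04


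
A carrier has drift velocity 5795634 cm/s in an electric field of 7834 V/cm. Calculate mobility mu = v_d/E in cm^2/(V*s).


Step 1: mu = v_d / E
Step 2: mu = 5795634 / 7834
Step 3: mu = 739.81 cm^2/(V*s)

739.81


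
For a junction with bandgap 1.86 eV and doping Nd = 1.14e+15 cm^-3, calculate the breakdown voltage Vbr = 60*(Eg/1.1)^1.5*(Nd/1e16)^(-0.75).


Step 1: Eg/1.1 = 1.86/1.1 = 1.690909
Step 2: (Eg/1.1)^1.5 = 1.690909^1.5 = 2.198773
Step 3: (Nd/1e16)^(-0.75) = (0.114)^(-0.75) = 5.097079
Step 4: Vbr = 60 * 2.198773 * 5.097079 = 672.4 V

672.4


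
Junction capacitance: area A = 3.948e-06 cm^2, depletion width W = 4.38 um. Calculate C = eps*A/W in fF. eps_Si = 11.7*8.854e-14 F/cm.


Step 1: eps_Si = 11.7 * 8.854e-14 = 1.035918e-12 F/cm
Step 2: W in cm = 4.38 * 1e-4 = 4.38e-04 cm
Step 3: C = 1.035918e-12 * 3.948e-06 / 4.38e-04 = 9.337453e-15 F
Step 4: C = 9.34 fF

9.34


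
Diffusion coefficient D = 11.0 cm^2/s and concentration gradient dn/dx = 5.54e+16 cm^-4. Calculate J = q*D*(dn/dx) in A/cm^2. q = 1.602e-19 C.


Step 1: J = q * D * (dn/dx)
Step 2: J = 1.602e-19 * 11.0 * 5.54e+16
Step 3: J = 9.76e-02 A/cm^2

9.76e-02


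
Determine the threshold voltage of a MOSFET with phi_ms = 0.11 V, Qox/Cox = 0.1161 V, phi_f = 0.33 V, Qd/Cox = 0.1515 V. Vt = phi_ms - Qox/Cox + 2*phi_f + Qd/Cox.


Step 1: Vt = phi_ms - Qox/Cox + 2*phi_f + Qd/Cox
Step 2: Vt = 0.11 - 0.1161 + 2*0.33 + 0.1515
Step 3: Vt = 0.11 - 0.1161 + 0.66 + 0.1515
Step 4: Vt = 0.8054 V

0.8054


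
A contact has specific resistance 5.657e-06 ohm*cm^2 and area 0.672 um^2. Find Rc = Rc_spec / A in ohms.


Step 1: Convert area to cm^2: 0.672 um^2 = 6.7200e-09 cm^2
Step 2: Rc = Rc_spec / A = 5.657e-06 / 6.7200e-09
Step 3: Rc = 8.42e+02 ohms

8.42e+02


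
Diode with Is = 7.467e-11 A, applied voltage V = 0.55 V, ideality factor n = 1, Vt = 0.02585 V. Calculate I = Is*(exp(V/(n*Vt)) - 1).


Step 1: V/(n*Vt) = 0.55/(1*0.02585) = 21.2766
Step 2: exp(21.2766) = 1.7390e+09
Step 3: I = 7.467e-11 * (1.7390e+09 - 1) = 1.30e-01 A

1.30e-01


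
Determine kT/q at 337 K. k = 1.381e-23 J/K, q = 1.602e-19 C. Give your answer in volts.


Step 1: kT = 1.381e-23 * 337 = 4.65397e-21 J
Step 2: Vt = kT/q = 4.65397e-21 / 1.602e-19
Step 3: Vt = 0.02905 V

0.02905


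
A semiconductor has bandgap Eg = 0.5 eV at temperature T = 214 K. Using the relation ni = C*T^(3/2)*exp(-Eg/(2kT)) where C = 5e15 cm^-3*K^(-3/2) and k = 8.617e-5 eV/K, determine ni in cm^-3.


Step 1: Compute kT = 8.617e-5 * 214 = 0.01844038 eV
Step 2: Exponent = -Eg/(2kT) = -0.5/(2*0.01844038) = -13.55720
Step 3: T^(3/2) = 214^1.5 = 3130.55
Step 4: ni = 5e15 * 3130.55 * exp(-13.55720) = 2.03e+13 cm^-3

2.03e+13


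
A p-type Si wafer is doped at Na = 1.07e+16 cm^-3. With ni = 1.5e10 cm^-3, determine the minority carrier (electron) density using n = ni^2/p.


Step 1: Majority hole concentration p ≈ Na = 1.07e+16 cm^-3
Step 2: n = ni^2 / Na = (1.5e10)^2 / 1.07e+16
Step 3: n = 2.10e+04 cm^-3

2.10e+04


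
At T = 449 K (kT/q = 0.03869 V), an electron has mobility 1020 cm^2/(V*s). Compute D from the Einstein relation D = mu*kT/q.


Step 1: D = mu * (kT/q)
Step 2: D = 1020 * 0.03869
Step 3: D = 39.46 cm^2/s

39.46


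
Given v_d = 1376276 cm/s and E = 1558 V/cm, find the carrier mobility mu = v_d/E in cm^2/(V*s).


Step 1: mu = v_d / E
Step 2: mu = 1376276 / 1558
Step 3: mu = 883.36 cm^2/(V*s)

883.36


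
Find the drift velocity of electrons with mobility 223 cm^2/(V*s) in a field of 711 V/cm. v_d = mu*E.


Step 1: v_d = mu * E
Step 2: v_d = 223 * 711 = 158553
Step 3: v_d = 1.59e+05 cm/s

1.59e+05


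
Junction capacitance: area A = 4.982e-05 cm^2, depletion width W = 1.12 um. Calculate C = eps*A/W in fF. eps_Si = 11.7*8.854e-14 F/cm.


Step 1: eps_Si = 11.7 * 8.854e-14 = 1.035918e-12 F/cm
Step 2: W in cm = 1.12 * 1e-4 = 1.12e-04 cm
Step 3: C = 1.035918e-12 * 4.982e-05 / 1.12e-04 = 4.607985e-13 F
Step 4: C = 460.8 fF

460.8


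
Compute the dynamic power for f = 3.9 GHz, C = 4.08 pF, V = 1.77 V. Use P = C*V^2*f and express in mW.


Step 1: V^2 = 1.77^2 = 3.1329 V^2
Step 2: P = C*V^2*f = 4.08e-12 F * 3.1329 * 3.9e9 Hz
Step 3: P = 4.98507048e-02 W
Step 4: P = 49.851 mW

49.851


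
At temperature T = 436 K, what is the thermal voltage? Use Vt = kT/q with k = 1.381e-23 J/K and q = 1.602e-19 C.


Step 1: kT = 1.381e-23 * 436 = 6.02116e-21 J
Step 2: Vt = kT/q = 6.02116e-21 / 1.602e-19
Step 3: Vt = 0.03759 V

0.03759


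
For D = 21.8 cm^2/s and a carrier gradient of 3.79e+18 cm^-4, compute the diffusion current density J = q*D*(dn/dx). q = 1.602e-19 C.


Step 1: J = q * D * (dn/dx)
Step 2: J = 1.602e-19 * 21.8 * 3.79e+18
Step 3: J = 1.32e+01 A/cm^2

1.32e+01


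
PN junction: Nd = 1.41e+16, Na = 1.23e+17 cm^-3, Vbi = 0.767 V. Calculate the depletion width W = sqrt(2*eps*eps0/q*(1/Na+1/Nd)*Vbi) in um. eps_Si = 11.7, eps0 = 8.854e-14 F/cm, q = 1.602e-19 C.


Step 1: 1/Na + 1/Nd = 1/1.23e+17 + 1/1.41e+16 = 7.90521e-17
Step 2: 2*eps*eps0/q = 2*11.7*8.854e-14/1.602e-19 = 1.293281e+07
Step 3: W^2 = 1.293281e+07 * 7.90521e-17 * 0.767 = 7.84155e-10
Step 4: W = sqrt(7.84155e-10) = 2.800e-05 cm = 0.28 um

0.28


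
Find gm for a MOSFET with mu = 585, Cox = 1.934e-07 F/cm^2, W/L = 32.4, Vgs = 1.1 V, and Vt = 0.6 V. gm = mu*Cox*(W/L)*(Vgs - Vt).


Step 1: Vov = Vgs - Vt = 1.1 - 0.6 = 0.5 V
Step 2: gm = mu * Cox * (W/L) * Vov
Step 3: gm = 585 * 1.934e-07 * 32.4 * 0.5 = 1.83e-03 S

1.83e-03


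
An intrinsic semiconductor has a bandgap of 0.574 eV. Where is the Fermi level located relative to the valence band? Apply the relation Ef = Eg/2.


Step 1: For an intrinsic semiconductor, the Fermi level sits at midgap.
Step 2: Ef = Eg / 2 = 0.574 / 2 = 0.287 eV

0.287


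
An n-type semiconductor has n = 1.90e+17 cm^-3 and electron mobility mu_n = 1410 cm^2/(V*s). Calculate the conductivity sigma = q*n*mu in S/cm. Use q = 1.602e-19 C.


Step 1: sigma = q * n * mu
Step 2: sigma = 1.602e-19 * 1.90e+17 * 1410
Step 3: sigma = 4.292e+01 S/cm

4.292e+01


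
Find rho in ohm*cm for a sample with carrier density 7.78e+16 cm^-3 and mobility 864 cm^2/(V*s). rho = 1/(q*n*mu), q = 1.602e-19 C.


Step 1: sigma = q * n * mu = 1.602e-19 * 7.78e+16 * 864 = 1.07685e+01 S/cm
Step 2: rho = 1 / sigma = 1 / 1.07685e+01 = 0.09286 ohm*cm

0.09286


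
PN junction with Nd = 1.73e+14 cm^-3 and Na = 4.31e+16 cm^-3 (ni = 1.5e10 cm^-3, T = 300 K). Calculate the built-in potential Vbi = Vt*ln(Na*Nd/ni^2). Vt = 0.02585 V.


Step 1: Compute Na*Nd/ni^2 = 4.31e+16 * 1.73e+14 / (1.5e10)^2 = 3.3139e+10
Step 2: ln(3.3139e+10) = 24.2240
Step 3: Vbi = 0.02585 * 24.2240 = 0.626 V

0.626


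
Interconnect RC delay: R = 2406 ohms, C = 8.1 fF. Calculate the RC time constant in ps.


Step 1: tau = R * C
Step 2: tau = 2406 * 8.1 fF = 2406 * 8.1e-15 F
Step 3: tau = 1.94886e-11 s = 19.4886 ps

19.4886


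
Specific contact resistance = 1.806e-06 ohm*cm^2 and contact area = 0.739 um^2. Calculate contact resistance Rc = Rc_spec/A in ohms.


Step 1: Convert area to cm^2: 0.739 um^2 = 7.3900e-09 cm^2
Step 2: Rc = Rc_spec / A = 1.806e-06 / 7.3900e-09
Step 3: Rc = 2.44e+02 ohms

2.44e+02


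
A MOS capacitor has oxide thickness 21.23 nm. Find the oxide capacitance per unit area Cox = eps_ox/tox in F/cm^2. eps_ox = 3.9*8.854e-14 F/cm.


Step 1: eps_ox = 3.9 * 8.854e-14 = 3.45306e-13 F/cm
Step 2: tox in cm = 21.23 nm * 1e-7 = 2.1230e-06 cm
Step 3: Cox = 3.45306e-13 / 2.1230e-06 = 1.63e-07 F/cm^2

1.63e-07


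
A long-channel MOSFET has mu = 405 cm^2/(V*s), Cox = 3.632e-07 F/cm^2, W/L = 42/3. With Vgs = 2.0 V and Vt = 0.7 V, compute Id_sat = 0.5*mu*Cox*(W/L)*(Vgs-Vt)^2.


Step 1: Overdrive voltage Vov = Vgs - Vt = 2.0 - 0.7 = 1.3 V
Step 2: W/L = 42/3 = 14
Step 3: Id = 0.5 * 405 * 3.632e-07 * 14 * 1.3^2
Step 4: Id = 1.74e-03 A

1.74e-03


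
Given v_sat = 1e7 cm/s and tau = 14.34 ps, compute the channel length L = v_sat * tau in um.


Step 1: tau in seconds = 14.34 ps * 1e-12 = 1.4340e-11 s
Step 2: L = v_sat * tau = 1e7 * 1.4340e-11 = 1.4340e-04 cm
Step 3: L in um = 1.4340e-04 * 1e4 = 1.434 um

1.434


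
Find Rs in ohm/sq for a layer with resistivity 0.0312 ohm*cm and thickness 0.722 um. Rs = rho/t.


Step 1: Convert thickness to cm: t = 0.722 um = 7.2200e-05 cm
Step 2: Rs = rho / t = 0.0312 / 7.2200e-05
Step 3: Rs = 432.1 ohm/sq

432.1


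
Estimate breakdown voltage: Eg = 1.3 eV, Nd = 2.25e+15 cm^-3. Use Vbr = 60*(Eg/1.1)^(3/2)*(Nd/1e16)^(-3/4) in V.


Step 1: Eg/1.1 = 1.3/1.1 = 1.181818
Step 2: (Eg/1.1)^1.5 = 1.181818^1.5 = 1.284772
Step 3: (Nd/1e16)^(-0.75) = (0.225)^(-0.75) = 3.060998
Step 4: Vbr = 60 * 1.284772 * 3.060998 = 236.0 V

236.0


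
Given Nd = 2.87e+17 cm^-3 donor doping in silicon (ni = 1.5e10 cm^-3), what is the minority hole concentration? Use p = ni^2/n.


Step 1: Since Nd >> ni, n ≈ Nd = 2.87e+17 cm^-3
Step 2: p = ni^2 / n = (1.5e10)^2 / 2.87e+17
Step 3: p = 2.25e20 / 2.87e+17 = 7.84e+02 cm^-3

7.84e+02


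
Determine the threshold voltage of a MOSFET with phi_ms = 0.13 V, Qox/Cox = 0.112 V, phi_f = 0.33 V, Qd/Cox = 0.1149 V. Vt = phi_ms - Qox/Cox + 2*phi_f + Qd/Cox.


Step 1: Vt = phi_ms - Qox/Cox + 2*phi_f + Qd/Cox
Step 2: Vt = 0.13 - 0.112 + 2*0.33 + 0.1149
Step 3: Vt = 0.13 - 0.112 + 0.66 + 0.1149
Step 4: Vt = 0.7929 V

0.7929


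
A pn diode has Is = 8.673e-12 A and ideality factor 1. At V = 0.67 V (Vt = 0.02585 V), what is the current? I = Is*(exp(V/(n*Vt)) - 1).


Step 1: V/(n*Vt) = 0.67/(1*0.02585) = 25.9188
Step 2: exp(25.9188) = 1.8046e+11
Step 3: I = 8.673e-12 * (1.8046e+11 - 1) = 1.57e+00 A

1.57e+00


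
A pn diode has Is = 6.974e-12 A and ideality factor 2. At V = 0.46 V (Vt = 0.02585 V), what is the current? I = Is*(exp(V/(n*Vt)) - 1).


Step 1: V/(n*Vt) = 0.46/(2*0.02585) = 8.8975
Step 2: exp(8.8975) = 7.3137e+03
Step 3: I = 6.974e-12 * (7.3137e+03 - 1) = 5.10e-08 A

5.10e-08


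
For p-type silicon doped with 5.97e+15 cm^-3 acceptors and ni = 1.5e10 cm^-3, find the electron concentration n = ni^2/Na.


Step 1: Majority hole concentration p ≈ Na = 5.97e+15 cm^-3
Step 2: n = ni^2 / Na = (1.5e10)^2 / 5.97e+15
Step 3: n = 3.77e+04 cm^-3

3.77e+04


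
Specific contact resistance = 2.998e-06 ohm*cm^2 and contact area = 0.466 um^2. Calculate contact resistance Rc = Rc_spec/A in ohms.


Step 1: Convert area to cm^2: 0.466 um^2 = 4.6600e-09 cm^2
Step 2: Rc = Rc_spec / A = 2.998e-06 / 4.6600e-09
Step 3: Rc = 6.43e+02 ohms

6.43e+02


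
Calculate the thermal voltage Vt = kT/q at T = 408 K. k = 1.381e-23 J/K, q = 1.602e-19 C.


Step 1: kT = 1.381e-23 * 408 = 5.63448e-21 J
Step 2: Vt = kT/q = 5.63448e-21 / 1.602e-19
Step 3: Vt = 0.03517 V

0.03517


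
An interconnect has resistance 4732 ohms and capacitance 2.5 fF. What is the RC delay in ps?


Step 1: tau = R * C
Step 2: tau = 4732 * 2.5 fF = 4732 * 2.5e-15 F
Step 3: tau = 1.183e-11 s = 11.83 ps

11.83


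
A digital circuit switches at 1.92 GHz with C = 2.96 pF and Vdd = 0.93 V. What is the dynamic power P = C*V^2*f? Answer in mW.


Step 1: V^2 = 0.93^2 = 0.8649 V^2
Step 2: P = C*V^2*f = 2.96e-12 F * 0.8649 * 1.92e9 Hz
Step 3: P = 4.91539968e-03 W
Step 4: P = 4.915 mW

4.915


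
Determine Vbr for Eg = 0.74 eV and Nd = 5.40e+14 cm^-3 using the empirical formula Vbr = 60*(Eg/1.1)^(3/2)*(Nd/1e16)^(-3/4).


Step 1: Eg/1.1 = 0.74/1.1 = 0.672727
Step 2: (Eg/1.1)^1.5 = 0.672727^1.5 = 0.551770
Step 3: (Nd/1e16)^(-0.75) = (0.054)^(-0.75) = 8.926982
Step 4: Vbr = 60 * 0.551770 * 8.926982 = 295.5 V

295.5


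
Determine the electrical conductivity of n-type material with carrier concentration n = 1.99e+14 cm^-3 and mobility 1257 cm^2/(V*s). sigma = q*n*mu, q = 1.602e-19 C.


Step 1: sigma = q * n * mu
Step 2: sigma = 1.602e-19 * 1.99e+14 * 1257
Step 3: sigma = 4.007e-02 S/cm

4.007e-02


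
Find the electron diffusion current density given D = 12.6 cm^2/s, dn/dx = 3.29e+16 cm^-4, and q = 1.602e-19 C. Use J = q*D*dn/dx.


Step 1: J = q * D * (dn/dx)
Step 2: J = 1.602e-19 * 12.6 * 3.29e+16
Step 3: J = 6.64e-02 A/cm^2

6.64e-02


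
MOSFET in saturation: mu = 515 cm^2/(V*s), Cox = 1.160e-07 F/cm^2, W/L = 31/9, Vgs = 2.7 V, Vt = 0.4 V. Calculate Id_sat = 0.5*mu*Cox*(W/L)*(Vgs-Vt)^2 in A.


Step 1: Overdrive voltage Vov = Vgs - Vt = 2.7 - 0.4 = 2.3 V
Step 2: W/L = 31/9 = 3.44444
Step 3: Id = 0.5 * 515 * 1.160e-07 * 3.44444 * 2.3^2
Step 4: Id = 5.44e-04 A

5.44e-04


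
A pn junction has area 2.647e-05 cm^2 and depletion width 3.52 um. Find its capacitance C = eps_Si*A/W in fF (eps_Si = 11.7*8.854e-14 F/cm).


Step 1: eps_Si = 11.7 * 8.854e-14 = 1.035918e-12 F/cm
Step 2: W in cm = 3.52 * 1e-4 = 3.52e-04 cm
Step 3: C = 1.035918e-12 * 2.647e-05 / 3.52e-04 = 7.789986e-14 F
Step 4: C = 77.9 fF

77.9


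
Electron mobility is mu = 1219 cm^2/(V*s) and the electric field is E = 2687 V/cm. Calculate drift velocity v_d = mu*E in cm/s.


Step 1: v_d = mu * E
Step 2: v_d = 1219 * 2687 = 3275453
Step 3: v_d = 3.28e+06 cm/s

3.28e+06


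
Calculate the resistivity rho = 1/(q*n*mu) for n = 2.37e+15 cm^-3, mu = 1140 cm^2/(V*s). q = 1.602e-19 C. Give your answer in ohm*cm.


Step 1: sigma = q * n * mu = 1.602e-19 * 2.37e+15 * 1140 = 4.32828e-01 S/cm
Step 2: rho = 1 / sigma = 1 / 4.32828e-01 = 2.31 ohm*cm

2.31


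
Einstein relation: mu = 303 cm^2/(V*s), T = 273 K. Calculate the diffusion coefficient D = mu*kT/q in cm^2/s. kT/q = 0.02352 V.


Step 1: D = mu * (kT/q)
Step 2: D = 303 * 0.02352
Step 3: D = 7.13 cm^2/s

7.13


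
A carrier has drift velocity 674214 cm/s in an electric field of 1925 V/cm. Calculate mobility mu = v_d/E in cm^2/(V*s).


Step 1: mu = v_d / E
Step 2: mu = 674214 / 1925
Step 3: mu = 350.24 cm^2/(V*s)

350.24


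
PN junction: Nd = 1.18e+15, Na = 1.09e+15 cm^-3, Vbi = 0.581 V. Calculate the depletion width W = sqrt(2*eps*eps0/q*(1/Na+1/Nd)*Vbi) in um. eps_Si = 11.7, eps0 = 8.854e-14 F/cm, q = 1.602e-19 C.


Step 1: 1/Na + 1/Nd = 1/1.09e+15 + 1/1.18e+15 = 1.76489e-15
Step 2: 2*eps*eps0/q = 2*11.7*8.854e-14/1.602e-19 = 1.293281e+07
Step 3: W^2 = 1.293281e+07 * 1.76489e-15 * 0.581 = 1.32613e-08
Step 4: W = sqrt(1.32613e-08) = 1.152e-04 cm = 1.152 um

1.152


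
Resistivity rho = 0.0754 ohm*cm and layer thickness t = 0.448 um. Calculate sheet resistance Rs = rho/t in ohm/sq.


Step 1: Convert thickness to cm: t = 0.448 um = 4.4800e-05 cm
Step 2: Rs = rho / t = 0.0754 / 4.4800e-05
Step 3: Rs = 1683.0 ohm/sq

1683.0


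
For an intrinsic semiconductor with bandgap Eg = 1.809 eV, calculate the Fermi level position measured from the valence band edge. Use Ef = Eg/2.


Step 1: For an intrinsic semiconductor, the Fermi level sits at midgap.
Step 2: Ef = Eg / 2 = 1.809 / 2 = 0.9045 eV

0.9045


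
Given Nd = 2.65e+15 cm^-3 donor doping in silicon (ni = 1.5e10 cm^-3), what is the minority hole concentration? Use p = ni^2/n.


Step 1: Since Nd >> ni, n ≈ Nd = 2.65e+15 cm^-3
Step 2: p = ni^2 / n = (1.5e10)^2 / 2.65e+15
Step 3: p = 2.25e20 / 2.65e+15 = 8.49e+04 cm^-3

8.49e+04


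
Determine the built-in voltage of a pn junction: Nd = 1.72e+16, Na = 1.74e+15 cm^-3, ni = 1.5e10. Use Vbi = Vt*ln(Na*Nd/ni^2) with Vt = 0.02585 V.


Step 1: Compute Na*Nd/ni^2 = 1.74e+15 * 1.72e+16 / (1.5e10)^2 = 1.3301e+11
Step 2: ln(1.3301e+11) = 25.6137
Step 3: Vbi = 0.02585 * 25.6137 = 0.662 V

0.662


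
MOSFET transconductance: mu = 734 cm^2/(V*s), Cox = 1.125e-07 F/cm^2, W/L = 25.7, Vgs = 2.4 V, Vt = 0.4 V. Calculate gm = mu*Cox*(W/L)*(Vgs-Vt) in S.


Step 1: Vov = Vgs - Vt = 2.4 - 0.4 = 2.0 V
Step 2: gm = mu * Cox * (W/L) * Vov
Step 3: gm = 734 * 1.125e-07 * 25.7 * 2.0 = 4.24e-03 S

4.24e-03


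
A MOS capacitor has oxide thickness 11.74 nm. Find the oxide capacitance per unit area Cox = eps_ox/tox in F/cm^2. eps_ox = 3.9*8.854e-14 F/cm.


Step 1: eps_ox = 3.9 * 8.854e-14 = 3.45306e-13 F/cm
Step 2: tox in cm = 11.74 nm * 1e-7 = 1.1740e-06 cm
Step 3: Cox = 3.45306e-13 / 1.1740e-06 = 2.94e-07 F/cm^2

2.94e-07


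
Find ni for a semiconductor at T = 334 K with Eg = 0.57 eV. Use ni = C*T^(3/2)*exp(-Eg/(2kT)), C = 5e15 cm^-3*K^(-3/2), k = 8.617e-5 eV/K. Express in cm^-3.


Step 1: Compute kT = 8.617e-5 * 334 = 0.02878078 eV
Step 2: Exponent = -Eg/(2kT) = -0.57/(2*0.02878078) = -9.90244
Step 3: T^(3/2) = 334^1.5 = 6104.07
Step 4: ni = 5e15 * 6104.07 * exp(-9.90244) = 1.53e+15 cm^-3

1.53e+15


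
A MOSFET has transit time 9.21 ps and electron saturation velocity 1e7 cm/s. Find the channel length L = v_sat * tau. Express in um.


Step 1: tau in seconds = 9.21 ps * 1e-12 = 9.2100e-12 s
Step 2: L = v_sat * tau = 1e7 * 9.2100e-12 = 9.2100e-05 cm
Step 3: L in um = 9.2100e-05 * 1e4 = 0.921 um

0.921


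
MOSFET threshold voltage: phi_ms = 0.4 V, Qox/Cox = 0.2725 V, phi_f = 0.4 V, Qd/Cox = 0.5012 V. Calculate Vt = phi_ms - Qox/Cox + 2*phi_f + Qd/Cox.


Step 1: Vt = phi_ms - Qox/Cox + 2*phi_f + Qd/Cox
Step 2: Vt = 0.4 - 0.2725 + 2*0.4 + 0.5012
Step 3: Vt = 0.4 - 0.2725 + 0.8 + 0.5012
Step 4: Vt = 1.4287 V

1.4287


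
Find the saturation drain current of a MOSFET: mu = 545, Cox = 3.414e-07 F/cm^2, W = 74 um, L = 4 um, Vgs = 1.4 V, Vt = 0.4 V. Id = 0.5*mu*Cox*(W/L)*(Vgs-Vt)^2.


Step 1: Overdrive voltage Vov = Vgs - Vt = 1.4 - 0.4 = 1.0 V
Step 2: W/L = 74/4 = 18.5
Step 3: Id = 0.5 * 545 * 3.414e-07 * 18.5 * 1.0^2
Step 4: Id = 1.72e-03 A

1.72e-03


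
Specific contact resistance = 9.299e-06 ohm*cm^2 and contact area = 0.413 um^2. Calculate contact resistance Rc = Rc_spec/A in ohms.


Step 1: Convert area to cm^2: 0.413 um^2 = 4.1300e-09 cm^2
Step 2: Rc = Rc_spec / A = 9.299e-06 / 4.1300e-09
Step 3: Rc = 2.25e+03 ohms

2.25e+03


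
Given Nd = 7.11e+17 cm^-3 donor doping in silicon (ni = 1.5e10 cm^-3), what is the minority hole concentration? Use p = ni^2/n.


Step 1: Since Nd >> ni, n ≈ Nd = 7.11e+17 cm^-3
Step 2: p = ni^2 / n = (1.5e10)^2 / 7.11e+17
Step 3: p = 2.25e20 / 7.11e+17 = 3.16e+02 cm^-3

3.16e+02


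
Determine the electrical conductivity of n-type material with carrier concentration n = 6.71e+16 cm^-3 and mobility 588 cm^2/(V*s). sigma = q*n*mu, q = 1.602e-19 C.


Step 1: sigma = q * n * mu
Step 2: sigma = 1.602e-19 * 6.71e+16 * 588
Step 3: sigma = 6.321e+00 S/cm

6.321e+00


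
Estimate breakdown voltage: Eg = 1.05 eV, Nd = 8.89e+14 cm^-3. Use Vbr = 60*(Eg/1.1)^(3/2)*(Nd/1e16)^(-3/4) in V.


Step 1: Eg/1.1 = 1.05/1.1 = 0.954545
Step 2: (Eg/1.1)^1.5 = 0.954545^1.5 = 0.932598
Step 3: (Nd/1e16)^(-0.75) = (0.0889)^(-0.75) = 6.142196
Step 4: Vbr = 60 * 0.932598 * 6.142196 = 343.7 V

343.7


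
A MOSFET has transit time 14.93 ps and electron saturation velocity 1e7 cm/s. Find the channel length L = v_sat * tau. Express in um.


Step 1: tau in seconds = 14.93 ps * 1e-12 = 1.4930e-11 s
Step 2: L = v_sat * tau = 1e7 * 1.4930e-11 = 1.4930e-04 cm
Step 3: L in um = 1.4930e-04 * 1e4 = 1.493 um

1.493


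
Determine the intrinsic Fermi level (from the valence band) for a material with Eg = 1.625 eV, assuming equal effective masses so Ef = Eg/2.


Step 1: For an intrinsic semiconductor, the Fermi level sits at midgap.
Step 2: Ef = Eg / 2 = 1.625 / 2 = 0.8125 eV

0.8125


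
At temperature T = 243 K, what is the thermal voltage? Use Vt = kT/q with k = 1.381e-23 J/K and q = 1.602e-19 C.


Step 1: kT = 1.381e-23 * 243 = 3.35583e-21 J
Step 2: Vt = kT/q = 3.35583e-21 / 1.602e-19
Step 3: Vt = 0.02095 V

0.02095


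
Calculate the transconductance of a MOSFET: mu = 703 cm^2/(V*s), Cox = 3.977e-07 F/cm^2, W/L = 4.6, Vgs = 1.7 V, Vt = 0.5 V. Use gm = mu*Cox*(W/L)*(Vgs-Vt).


Step 1: Vov = Vgs - Vt = 1.7 - 0.5 = 1.2 V
Step 2: gm = mu * Cox * (W/L) * Vov
Step 3: gm = 703 * 3.977e-07 * 4.6 * 1.2 = 1.54e-03 S

1.54e-03


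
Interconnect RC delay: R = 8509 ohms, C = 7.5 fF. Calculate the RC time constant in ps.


Step 1: tau = R * C
Step 2: tau = 8509 * 7.5 fF = 8509 * 7.5e-15 F
Step 3: tau = 6.38175e-11 s = 63.8175 ps

63.8175


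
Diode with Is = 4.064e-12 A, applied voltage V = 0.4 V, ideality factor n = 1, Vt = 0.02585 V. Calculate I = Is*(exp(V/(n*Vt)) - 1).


Step 1: V/(n*Vt) = 0.4/(1*0.02585) = 15.4739
Step 2: exp(15.4739) = 5.2508e+06
Step 3: I = 4.064e-12 * (5.2508e+06 - 1) = 2.13e-05 A

2.13e-05


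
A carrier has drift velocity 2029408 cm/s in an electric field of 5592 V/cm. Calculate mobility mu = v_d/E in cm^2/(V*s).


Step 1: mu = v_d / E
Step 2: mu = 2029408 / 5592
Step 3: mu = 362.91 cm^2/(V*s)

362.91


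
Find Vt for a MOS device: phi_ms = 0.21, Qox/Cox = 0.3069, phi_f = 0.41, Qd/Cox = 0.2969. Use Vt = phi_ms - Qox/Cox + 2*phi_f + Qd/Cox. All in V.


Step 1: Vt = phi_ms - Qox/Cox + 2*phi_f + Qd/Cox
Step 2: Vt = 0.21 - 0.3069 + 2*0.41 + 0.2969
Step 3: Vt = 0.21 - 0.3069 + 0.82 + 0.2969
Step 4: Vt = 1.02 V

1.02


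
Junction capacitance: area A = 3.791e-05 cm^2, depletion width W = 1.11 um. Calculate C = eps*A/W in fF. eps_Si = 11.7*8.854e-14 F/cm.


Step 1: eps_Si = 11.7 * 8.854e-14 = 1.035918e-12 F/cm
Step 2: W in cm = 1.11 * 1e-4 = 1.11e-04 cm
Step 3: C = 1.035918e-12 * 3.791e-05 / 1.11e-04 = 3.537987e-13 F
Step 4: C = 353.8 fF

353.8


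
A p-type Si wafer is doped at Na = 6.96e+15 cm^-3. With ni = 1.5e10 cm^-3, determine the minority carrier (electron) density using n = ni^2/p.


Step 1: Majority hole concentration p ≈ Na = 6.96e+15 cm^-3
Step 2: n = ni^2 / Na = (1.5e10)^2 / 6.96e+15
Step 3: n = 3.23e+04 cm^-3

3.23e+04


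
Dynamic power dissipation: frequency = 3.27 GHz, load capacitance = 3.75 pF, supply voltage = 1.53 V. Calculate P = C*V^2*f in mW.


Step 1: V^2 = 1.53^2 = 2.3409 V^2
Step 2: P = C*V^2*f = 3.75e-12 F * 2.3409 * 3.27e9 Hz
Step 3: P = 2.870528625e-02 W
Step 4: P = 28.705 mW

28.705


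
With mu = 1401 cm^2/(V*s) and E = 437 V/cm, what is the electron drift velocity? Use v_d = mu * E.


Step 1: v_d = mu * E
Step 2: v_d = 1401 * 437 = 612237
Step 3: v_d = 6.12e+05 cm/s

6.12e+05


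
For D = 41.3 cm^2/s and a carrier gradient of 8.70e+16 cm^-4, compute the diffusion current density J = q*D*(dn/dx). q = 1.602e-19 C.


Step 1: J = q * D * (dn/dx)
Step 2: J = 1.602e-19 * 41.3 * 8.70e+16
Step 3: J = 5.76e-01 A/cm^2

5.76e-01


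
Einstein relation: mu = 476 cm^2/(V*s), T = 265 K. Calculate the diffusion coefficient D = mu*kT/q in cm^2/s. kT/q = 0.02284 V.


Step 1: D = mu * (kT/q)
Step 2: D = 476 * 0.02284
Step 3: D = 10.87 cm^2/s

10.87


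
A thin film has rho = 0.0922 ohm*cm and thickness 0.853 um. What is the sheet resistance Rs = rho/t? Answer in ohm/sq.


Step 1: Convert thickness to cm: t = 0.853 um = 8.5300e-05 cm
Step 2: Rs = rho / t = 0.0922 / 8.5300e-05
Step 3: Rs = 1080.9 ohm/sq

1080.9


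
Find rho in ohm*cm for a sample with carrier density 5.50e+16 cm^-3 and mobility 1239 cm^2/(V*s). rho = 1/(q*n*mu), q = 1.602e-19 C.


Step 1: sigma = q * n * mu = 1.602e-19 * 5.50e+16 * 1239 = 1.09168e+01 S/cm
Step 2: rho = 1 / sigma = 1 / 1.09168e+01 = 0.0916 ohm*cm

0.0916


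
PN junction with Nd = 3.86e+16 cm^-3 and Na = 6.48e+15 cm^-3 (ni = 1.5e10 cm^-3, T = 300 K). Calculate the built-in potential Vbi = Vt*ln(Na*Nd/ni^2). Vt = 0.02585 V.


Step 1: Compute Na*Nd/ni^2 = 6.48e+15 * 3.86e+16 / (1.5e10)^2 = 1.1117e+12
Step 2: ln(1.1117e+12) = 27.7369
Step 3: Vbi = 0.02585 * 27.7369 = 0.717 V

0.717


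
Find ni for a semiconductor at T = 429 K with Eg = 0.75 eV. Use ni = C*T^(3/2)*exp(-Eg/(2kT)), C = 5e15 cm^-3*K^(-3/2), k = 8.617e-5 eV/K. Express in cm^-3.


Step 1: Compute kT = 8.617e-5 * 429 = 0.03696693 eV
Step 2: Exponent = -Eg/(2kT) = -0.75/(2*0.03696693) = -10.14420
Step 3: T^(3/2) = 429^1.5 = 8885.58
Step 4: ni = 5e15 * 8885.58 * exp(-10.14420) = 1.75e+15 cm^-3

1.75e+15


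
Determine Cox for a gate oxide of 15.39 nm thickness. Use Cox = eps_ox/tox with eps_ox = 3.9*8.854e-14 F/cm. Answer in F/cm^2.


Step 1: eps_ox = 3.9 * 8.854e-14 = 3.45306e-13 F/cm
Step 2: tox in cm = 15.39 nm * 1e-7 = 1.5390e-06 cm
Step 3: Cox = 3.45306e-13 / 1.5390e-06 = 2.24e-07 F/cm^2

2.24e-07


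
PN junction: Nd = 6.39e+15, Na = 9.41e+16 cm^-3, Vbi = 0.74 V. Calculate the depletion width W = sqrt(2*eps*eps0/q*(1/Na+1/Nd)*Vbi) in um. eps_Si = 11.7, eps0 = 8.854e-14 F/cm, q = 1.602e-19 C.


Step 1: 1/Na + 1/Nd = 1/9.41e+16 + 1/6.39e+15 = 1.67122e-16
Step 2: 2*eps*eps0/q = 2*11.7*8.854e-14/1.602e-19 = 1.293281e+07
Step 3: W^2 = 1.293281e+07 * 1.67122e-16 * 0.74 = 1.59940e-09
Step 4: W = sqrt(1.59940e-09) = 3.999e-05 cm = 0.3999 um

0.3999


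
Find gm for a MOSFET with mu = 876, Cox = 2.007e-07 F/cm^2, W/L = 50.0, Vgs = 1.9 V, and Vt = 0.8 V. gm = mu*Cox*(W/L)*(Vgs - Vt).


Step 1: Vov = Vgs - Vt = 1.9 - 0.8 = 1.1 V
Step 2: gm = mu * Cox * (W/L) * Vov
Step 3: gm = 876 * 2.007e-07 * 50.0 * 1.1 = 9.67e-03 S

9.67e-03


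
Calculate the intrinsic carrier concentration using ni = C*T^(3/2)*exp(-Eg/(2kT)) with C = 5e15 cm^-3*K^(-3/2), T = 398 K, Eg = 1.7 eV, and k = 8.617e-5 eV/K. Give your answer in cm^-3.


Step 1: Compute kT = 8.617e-5 * 398 = 0.03429566 eV
Step 2: Exponent = -Eg/(2kT) = -1.7/(2*0.03429566) = -24.78448
Step 3: T^(3/2) = 398^1.5 = 7940.08
Step 4: ni = 5e15 * 7940.08 * exp(-24.78448) = 6.84e+08 cm^-3

6.84e+08


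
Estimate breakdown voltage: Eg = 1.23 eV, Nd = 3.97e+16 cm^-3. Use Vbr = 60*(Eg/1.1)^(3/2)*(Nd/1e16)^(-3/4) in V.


Step 1: Eg/1.1 = 1.23/1.1 = 1.118182
Step 2: (Eg/1.1)^1.5 = 1.118182^1.5 = 1.182412
Step 3: (Nd/1e16)^(-0.75) = (3.97)^(-0.75) = 0.355555
Step 4: Vbr = 60 * 1.182412 * 0.355555 = 25.2 V

25.2


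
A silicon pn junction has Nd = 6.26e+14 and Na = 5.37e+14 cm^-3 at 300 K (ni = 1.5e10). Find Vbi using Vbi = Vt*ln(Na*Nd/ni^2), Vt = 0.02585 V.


Step 1: Compute Na*Nd/ni^2 = 5.37e+14 * 6.26e+14 / (1.5e10)^2 = 1.4941e+09
Step 2: ln(1.4941e+09) = 21.1248
Step 3: Vbi = 0.02585 * 21.1248 = 0.546 V

0.546


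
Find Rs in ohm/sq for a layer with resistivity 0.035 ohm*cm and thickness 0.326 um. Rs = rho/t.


Step 1: Convert thickness to cm: t = 0.326 um = 3.2600e-05 cm
Step 2: Rs = rho / t = 0.035 / 3.2600e-05
Step 3: Rs = 1073.6 ohm/sq

1073.6


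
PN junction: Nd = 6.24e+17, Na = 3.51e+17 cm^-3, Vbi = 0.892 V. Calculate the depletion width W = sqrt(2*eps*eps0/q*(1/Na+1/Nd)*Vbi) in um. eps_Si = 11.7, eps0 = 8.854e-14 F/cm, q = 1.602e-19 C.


Step 1: 1/Na + 1/Nd = 1/3.51e+17 + 1/6.24e+17 = 4.45157e-18
Step 2: 2*eps*eps0/q = 2*11.7*8.854e-14/1.602e-19 = 1.293281e+07
Step 3: W^2 = 1.293281e+07 * 4.45157e-18 * 0.892 = 5.13536e-11
Step 4: W = sqrt(5.13536e-11) = 7.166e-06 cm = 0.07166 um

0.07166


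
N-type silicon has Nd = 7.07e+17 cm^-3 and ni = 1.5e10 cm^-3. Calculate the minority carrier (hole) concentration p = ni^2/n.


Step 1: Since Nd >> ni, n ≈ Nd = 7.07e+17 cm^-3
Step 2: p = ni^2 / n = (1.5e10)^2 / 7.07e+17
Step 3: p = 2.25e20 / 7.07e+17 = 3.18e+02 cm^-3

3.18e+02


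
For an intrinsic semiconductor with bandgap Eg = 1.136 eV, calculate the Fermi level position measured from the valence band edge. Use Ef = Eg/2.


Step 1: For an intrinsic semiconductor, the Fermi level sits at midgap.
Step 2: Ef = Eg / 2 = 1.136 / 2 = 0.568 eV

0.568


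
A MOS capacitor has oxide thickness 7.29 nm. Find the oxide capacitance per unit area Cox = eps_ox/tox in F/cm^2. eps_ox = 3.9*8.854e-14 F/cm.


Step 1: eps_ox = 3.9 * 8.854e-14 = 3.45306e-13 F/cm
Step 2: tox in cm = 7.29 nm * 1e-7 = 7.2900e-07 cm
Step 3: Cox = 3.45306e-13 / 7.2900e-07 = 4.74e-07 F/cm^2

4.74e-07


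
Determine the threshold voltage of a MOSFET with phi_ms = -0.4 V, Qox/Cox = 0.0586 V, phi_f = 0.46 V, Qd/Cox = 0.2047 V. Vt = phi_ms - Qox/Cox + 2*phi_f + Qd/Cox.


Step 1: Vt = phi_ms - Qox/Cox + 2*phi_f + Qd/Cox
Step 2: Vt = -0.4 - 0.0586 + 2*0.46 + 0.2047
Step 3: Vt = -0.4 - 0.0586 + 0.92 + 0.2047
Step 4: Vt = 0.6661 V

0.6661


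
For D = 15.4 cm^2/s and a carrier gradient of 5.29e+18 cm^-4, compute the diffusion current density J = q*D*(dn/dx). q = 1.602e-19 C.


Step 1: J = q * D * (dn/dx)
Step 2: J = 1.602e-19 * 15.4 * 5.29e+18
Step 3: J = 1.31e+01 A/cm^2

1.31e+01


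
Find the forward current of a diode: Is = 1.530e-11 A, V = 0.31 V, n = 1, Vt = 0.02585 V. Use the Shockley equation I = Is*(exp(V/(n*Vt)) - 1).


Step 1: V/(n*Vt) = 0.31/(1*0.02585) = 11.9923
Step 2: exp(11.9923) = 1.6151e+05
Step 3: I = 1.530e-11 * (1.6151e+05 - 1) = 2.47e-06 A

2.47e-06


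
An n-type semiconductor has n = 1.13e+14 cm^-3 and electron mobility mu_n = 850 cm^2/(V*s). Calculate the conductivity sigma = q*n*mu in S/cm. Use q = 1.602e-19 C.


Step 1: sigma = q * n * mu
Step 2: sigma = 1.602e-19 * 1.13e+14 * 850
Step 3: sigma = 1.539e-02 S/cm

1.539e-02


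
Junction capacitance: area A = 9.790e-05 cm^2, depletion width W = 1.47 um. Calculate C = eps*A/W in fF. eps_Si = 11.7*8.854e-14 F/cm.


Step 1: eps_Si = 11.7 * 8.854e-14 = 1.035918e-12 F/cm
Step 2: W in cm = 1.47 * 1e-4 = 1.47e-04 cm
Step 3: C = 1.035918e-12 * 9.790e-05 / 1.47e-04 = 6.899073e-13 F
Step 4: C = 689.91 fF

689.91


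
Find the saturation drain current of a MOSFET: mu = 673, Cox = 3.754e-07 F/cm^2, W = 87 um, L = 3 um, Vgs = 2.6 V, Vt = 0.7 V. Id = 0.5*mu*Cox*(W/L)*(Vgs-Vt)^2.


Step 1: Overdrive voltage Vov = Vgs - Vt = 2.6 - 0.7 = 1.9 V
Step 2: W/L = 87/3 = 29
Step 3: Id = 0.5 * 673 * 3.754e-07 * 29 * 1.9^2
Step 4: Id = 1.32e-02 A

1.32e-02


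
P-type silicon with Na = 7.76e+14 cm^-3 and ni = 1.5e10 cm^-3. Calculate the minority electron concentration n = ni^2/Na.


Step 1: Majority hole concentration p ≈ Na = 7.76e+14 cm^-3
Step 2: n = ni^2 / Na = (1.5e10)^2 / 7.76e+14
Step 3: n = 2.90e+05 cm^-3

2.90e+05


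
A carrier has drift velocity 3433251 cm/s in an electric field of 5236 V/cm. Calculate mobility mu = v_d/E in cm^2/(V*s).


Step 1: mu = v_d / E
Step 2: mu = 3433251 / 5236
Step 3: mu = 655.7 cm^2/(V*s)

655.7


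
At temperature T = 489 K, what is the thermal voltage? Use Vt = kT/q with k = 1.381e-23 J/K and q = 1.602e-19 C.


Step 1: kT = 1.381e-23 * 489 = 6.75309e-21 J
Step 2: Vt = kT/q = 6.75309e-21 / 1.602e-19
Step 3: Vt = 0.04215 V

0.04215


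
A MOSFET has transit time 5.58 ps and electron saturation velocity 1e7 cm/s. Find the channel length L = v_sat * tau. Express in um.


Step 1: tau in seconds = 5.58 ps * 1e-12 = 5.5800e-12 s
Step 2: L = v_sat * tau = 1e7 * 5.5800e-12 = 5.5800e-05 cm
Step 3: L in um = 5.5800e-05 * 1e4 = 0.558 um

0.558


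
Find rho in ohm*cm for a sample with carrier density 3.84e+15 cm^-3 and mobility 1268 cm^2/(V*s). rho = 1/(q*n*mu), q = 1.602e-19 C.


Step 1: sigma = q * n * mu = 1.602e-19 * 3.84e+15 * 1268 = 7.80033e-01 S/cm
Step 2: rho = 1 / sigma = 1 / 7.80033e-01 = 1.282 ohm*cm

1.282


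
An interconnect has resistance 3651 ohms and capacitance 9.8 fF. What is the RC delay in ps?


Step 1: tau = R * C
Step 2: tau = 3651 * 9.8 fF = 3651 * 9.8e-15 F
Step 3: tau = 3.57798e-11 s = 35.7798 ps

35.7798


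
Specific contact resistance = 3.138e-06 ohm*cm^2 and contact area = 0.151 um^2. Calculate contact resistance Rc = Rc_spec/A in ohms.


Step 1: Convert area to cm^2: 0.151 um^2 = 1.5100e-09 cm^2
Step 2: Rc = Rc_spec / A = 3.138e-06 / 1.5100e-09
Step 3: Rc = 2.08e+03 ohms

2.08e+03


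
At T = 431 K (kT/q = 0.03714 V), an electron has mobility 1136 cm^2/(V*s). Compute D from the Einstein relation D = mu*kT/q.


Step 1: D = mu * (kT/q)
Step 2: D = 1136 * 0.03714
Step 3: D = 42.19 cm^2/s

42.19


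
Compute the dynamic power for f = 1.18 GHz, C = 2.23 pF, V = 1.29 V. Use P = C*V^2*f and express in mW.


Step 1: V^2 = 1.29^2 = 1.6641 V^2
Step 2: P = C*V^2*f = 2.23e-12 F * 1.6641 * 1.18e9 Hz
Step 3: P = 4.37891274e-03 W
Step 4: P = 4.379 mW

4.379


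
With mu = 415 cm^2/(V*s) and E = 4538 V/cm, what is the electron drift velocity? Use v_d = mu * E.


Step 1: v_d = mu * E
Step 2: v_d = 415 * 4538 = 1883270
Step 3: v_d = 1.88e+06 cm/s

1.88e+06


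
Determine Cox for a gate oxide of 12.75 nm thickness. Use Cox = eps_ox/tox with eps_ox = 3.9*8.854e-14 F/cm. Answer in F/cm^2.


Step 1: eps_ox = 3.9 * 8.854e-14 = 3.45306e-13 F/cm
Step 2: tox in cm = 12.75 nm * 1e-7 = 1.2750e-06 cm
Step 3: Cox = 3.45306e-13 / 1.2750e-06 = 2.71e-07 F/cm^2

2.71e-07


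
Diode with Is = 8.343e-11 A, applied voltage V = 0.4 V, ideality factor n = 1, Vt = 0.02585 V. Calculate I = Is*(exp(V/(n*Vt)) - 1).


Step 1: V/(n*Vt) = 0.4/(1*0.02585) = 15.4739
Step 2: exp(15.4739) = 5.2508e+06
Step 3: I = 8.343e-11 * (5.2508e+06 - 1) = 4.38e-04 A

4.38e-04


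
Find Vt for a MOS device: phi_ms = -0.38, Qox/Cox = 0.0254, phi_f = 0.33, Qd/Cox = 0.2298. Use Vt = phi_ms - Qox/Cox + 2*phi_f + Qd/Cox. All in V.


Step 1: Vt = phi_ms - Qox/Cox + 2*phi_f + Qd/Cox
Step 2: Vt = -0.38 - 0.0254 + 2*0.33 + 0.2298
Step 3: Vt = -0.38 - 0.0254 + 0.66 + 0.2298
Step 4: Vt = 0.4844 V

0.4844


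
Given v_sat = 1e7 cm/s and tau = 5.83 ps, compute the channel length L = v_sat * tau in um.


Step 1: tau in seconds = 5.83 ps * 1e-12 = 5.8300e-12 s
Step 2: L = v_sat * tau = 1e7 * 5.8300e-12 = 5.8300e-05 cm
Step 3: L in um = 5.8300e-05 * 1e4 = 0.583 um

0.583


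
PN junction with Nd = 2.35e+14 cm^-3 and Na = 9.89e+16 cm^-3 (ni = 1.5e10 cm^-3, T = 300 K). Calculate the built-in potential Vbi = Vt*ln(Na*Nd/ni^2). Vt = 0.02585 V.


Step 1: Compute Na*Nd/ni^2 = 9.89e+16 * 2.35e+14 / (1.5e10)^2 = 1.0330e+11
Step 2: ln(1.0330e+11) = 25.3609
Step 3: Vbi = 0.02585 * 25.3609 = 0.656 V

0.656


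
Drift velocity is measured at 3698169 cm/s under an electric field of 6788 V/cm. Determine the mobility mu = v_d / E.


Step 1: mu = v_d / E
Step 2: mu = 3698169 / 6788
Step 3: mu = 544.81 cm^2/(V*s)

544.81


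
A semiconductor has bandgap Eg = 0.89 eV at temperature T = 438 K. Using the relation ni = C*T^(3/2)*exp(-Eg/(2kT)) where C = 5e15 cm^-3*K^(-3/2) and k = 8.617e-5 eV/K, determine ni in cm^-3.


Step 1: Compute kT = 8.617e-5 * 438 = 0.03774246 eV
Step 2: Exponent = -Eg/(2kT) = -0.89/(2*0.03774246) = -11.79043
Step 3: T^(3/2) = 438^1.5 = 9166.66
Step 4: ni = 5e15 * 9166.66 * exp(-11.79043) = 3.47e+14 cm^-3

3.47e+14


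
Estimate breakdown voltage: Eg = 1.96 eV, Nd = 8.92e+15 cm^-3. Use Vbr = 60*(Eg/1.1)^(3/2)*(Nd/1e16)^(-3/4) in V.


Step 1: Eg/1.1 = 1.96/1.1 = 1.781818
Step 2: (Eg/1.1)^1.5 = 1.781818^1.5 = 2.378455
Step 3: (Nd/1e16)^(-0.75) = (0.892)^(-0.75) = 1.089498
Step 4: Vbr = 60 * 2.378455 * 1.089498 = 155.5 V

155.5


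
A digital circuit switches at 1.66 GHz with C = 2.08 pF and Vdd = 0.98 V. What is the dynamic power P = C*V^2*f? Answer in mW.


Step 1: V^2 = 0.98^2 = 0.9604 V^2
Step 2: P = C*V^2*f = 2.08e-12 F * 0.9604 * 1.66e9 Hz
Step 3: P = 3.31606912e-03 W
Step 4: P = 3.316 mW

3.316


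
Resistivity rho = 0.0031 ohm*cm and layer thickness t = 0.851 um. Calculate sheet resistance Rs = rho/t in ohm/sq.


Step 1: Convert thickness to cm: t = 0.851 um = 8.5100e-05 cm
Step 2: Rs = rho / t = 0.0031 / 8.5100e-05
Step 3: Rs = 36.4 ohm/sq

36.4


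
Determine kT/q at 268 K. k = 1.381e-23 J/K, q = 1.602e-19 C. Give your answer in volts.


Step 1: kT = 1.381e-23 * 268 = 3.70108e-21 J
Step 2: Vt = kT/q = 3.70108e-21 / 1.602e-19
Step 3: Vt = 0.0231 V

0.0231


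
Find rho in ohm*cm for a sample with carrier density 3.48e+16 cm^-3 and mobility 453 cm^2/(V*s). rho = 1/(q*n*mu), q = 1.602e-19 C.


Step 1: sigma = q * n * mu = 1.602e-19 * 3.48e+16 * 453 = 2.52546e+00 S/cm
Step 2: rho = 1 / sigma = 1 / 2.52546e+00 = 0.396 ohm*cm

0.396


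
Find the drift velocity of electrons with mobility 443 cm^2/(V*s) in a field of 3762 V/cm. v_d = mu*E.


Step 1: v_d = mu * E
Step 2: v_d = 443 * 3762 = 1666566
Step 3: v_d = 1.67e+06 cm/s

1.67e+06


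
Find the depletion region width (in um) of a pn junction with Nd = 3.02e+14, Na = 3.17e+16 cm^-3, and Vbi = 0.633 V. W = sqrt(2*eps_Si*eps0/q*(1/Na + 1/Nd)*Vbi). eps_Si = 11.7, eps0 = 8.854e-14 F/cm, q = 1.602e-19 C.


Step 1: 1/Na + 1/Nd = 1/3.17e+16 + 1/3.02e+14 = 3.34280e-15
Step 2: 2*eps*eps0/q = 2*11.7*8.854e-14/1.602e-19 = 1.293281e+07
Step 3: W^2 = 1.293281e+07 * 3.34280e-15 * 0.633 = 2.73657e-08
Step 4: W = sqrt(2.73657e-08) = 1.654e-04 cm = 1.654 um

1.654


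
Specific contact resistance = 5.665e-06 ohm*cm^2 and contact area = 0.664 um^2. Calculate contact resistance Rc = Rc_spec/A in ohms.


Step 1: Convert area to cm^2: 0.664 um^2 = 6.6400e-09 cm^2
Step 2: Rc = Rc_spec / A = 5.665e-06 / 6.6400e-09
Step 3: Rc = 8.53e+02 ohms

8.53e+02


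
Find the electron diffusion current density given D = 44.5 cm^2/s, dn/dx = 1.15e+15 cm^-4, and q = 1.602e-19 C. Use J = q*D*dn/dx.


Step 1: J = q * D * (dn/dx)
Step 2: J = 1.602e-19 * 44.5 * 1.15e+15
Step 3: J = 8.20e-03 A/cm^2

8.20e-03


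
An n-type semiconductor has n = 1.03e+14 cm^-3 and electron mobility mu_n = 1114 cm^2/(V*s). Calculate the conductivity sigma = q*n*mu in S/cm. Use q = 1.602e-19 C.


Step 1: sigma = q * n * mu
Step 2: sigma = 1.602e-19 * 1.03e+14 * 1114
Step 3: sigma = 1.838e-02 S/cm

1.838e-02


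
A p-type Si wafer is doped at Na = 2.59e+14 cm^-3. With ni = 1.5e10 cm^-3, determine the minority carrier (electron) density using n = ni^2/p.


Step 1: Majority hole concentration p ≈ Na = 2.59e+14 cm^-3
Step 2: n = ni^2 / Na = (1.5e10)^2 / 2.59e+14
Step 3: n = 8.69e+05 cm^-3

8.69e+05


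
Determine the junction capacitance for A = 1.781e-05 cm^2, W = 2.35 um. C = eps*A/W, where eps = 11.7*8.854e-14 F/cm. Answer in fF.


Step 1: eps_Si = 11.7 * 8.854e-14 = 1.035918e-12 F/cm
Step 2: W in cm = 2.35 * 1e-4 = 2.35e-04 cm
Step 3: C = 1.035918e-12 * 1.781e-05 / 2.35e-04 = 7.850936e-14 F
Step 4: C = 78.51 fF

78.51


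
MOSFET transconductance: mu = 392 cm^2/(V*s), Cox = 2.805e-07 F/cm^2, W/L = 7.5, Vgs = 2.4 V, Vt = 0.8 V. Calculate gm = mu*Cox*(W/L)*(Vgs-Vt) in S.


Step 1: Vov = Vgs - Vt = 2.4 - 0.8 = 1.6 V
Step 2: gm = mu * Cox * (W/L) * Vov
Step 3: gm = 392 * 2.805e-07 * 7.5 * 1.6 = 1.32e-03 S

1.32e-03


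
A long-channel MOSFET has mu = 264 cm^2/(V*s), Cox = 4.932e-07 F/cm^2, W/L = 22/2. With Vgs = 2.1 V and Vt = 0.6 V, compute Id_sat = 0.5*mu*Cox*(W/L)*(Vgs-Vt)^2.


Step 1: Overdrive voltage Vov = Vgs - Vt = 2.1 - 0.6 = 1.5 V
Step 2: W/L = 22/2 = 11
Step 3: Id = 0.5 * 264 * 4.932e-07 * 11 * 1.5^2
Step 4: Id = 1.61e-03 A

1.61e-03
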